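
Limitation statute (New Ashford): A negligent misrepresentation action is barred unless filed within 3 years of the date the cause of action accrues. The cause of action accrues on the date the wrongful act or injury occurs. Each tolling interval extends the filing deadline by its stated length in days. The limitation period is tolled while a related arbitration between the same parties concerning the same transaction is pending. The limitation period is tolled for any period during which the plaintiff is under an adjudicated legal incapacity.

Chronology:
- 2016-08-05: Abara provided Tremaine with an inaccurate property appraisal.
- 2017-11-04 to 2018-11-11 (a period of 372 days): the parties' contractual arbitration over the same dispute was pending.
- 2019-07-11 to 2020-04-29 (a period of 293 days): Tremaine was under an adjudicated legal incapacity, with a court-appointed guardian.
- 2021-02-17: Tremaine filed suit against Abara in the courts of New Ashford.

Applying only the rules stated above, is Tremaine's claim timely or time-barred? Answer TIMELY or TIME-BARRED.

TIMELY

The cause of action accrued on 2016-08-05, the date of the act.
3 years from 2016-08-05 is 2019-08-05.
Because the pending related arbitration ran from 2017-11-04 to 2018-11-11, the deadline is extended by 372 days to 2020-08-11.
Because the plaintiff's legal incapacity ran from 2019-07-11 to 2020-04-29, the deadline is extended by 293 days to 2021-05-31.
The 2021-02-17 filing precedes the 2021-05-31 deadline; the claim is timely.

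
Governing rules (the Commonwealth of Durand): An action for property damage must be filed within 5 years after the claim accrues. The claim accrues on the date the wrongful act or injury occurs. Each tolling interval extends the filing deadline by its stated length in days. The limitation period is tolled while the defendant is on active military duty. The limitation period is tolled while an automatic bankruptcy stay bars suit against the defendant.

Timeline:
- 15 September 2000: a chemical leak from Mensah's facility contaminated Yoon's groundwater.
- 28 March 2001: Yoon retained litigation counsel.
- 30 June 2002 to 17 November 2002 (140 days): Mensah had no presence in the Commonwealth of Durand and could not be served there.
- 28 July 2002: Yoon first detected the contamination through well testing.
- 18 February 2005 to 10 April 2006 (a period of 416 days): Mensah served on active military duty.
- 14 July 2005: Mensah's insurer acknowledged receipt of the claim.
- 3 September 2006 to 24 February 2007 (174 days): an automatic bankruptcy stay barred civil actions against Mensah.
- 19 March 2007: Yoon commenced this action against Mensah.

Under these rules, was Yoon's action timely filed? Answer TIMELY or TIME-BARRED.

Accrual is governed by the date of the act, so the period began to run on 15 September 2000; the later discovery on 28 July 2002 is irrelevant under the stated rule.
The untolled deadline — 5 years after 15 September 2000 — is 15 September 2005.
The period was tolled for 416 days by the defendant's active military service (18 February 2005 to 10 April 2006), pushing the deadline to 5 November 2006.
Because the automatic bankruptcy stay ran from 3 September 2006 to 24 February 2007, the deadline is extended by 174 days to 28 April 2007.
The defendant's absence from the jurisdiction from 30 June 2002 to 17 November 2002 does not toll the period, because no stated rule makes the defendant's absence a tolling event.
None of the other events listed affects the running of the period under the stated rules.
Filing on 19 March 2007 beat the 28 April 2007 deadline — the action is timely.

TIMELY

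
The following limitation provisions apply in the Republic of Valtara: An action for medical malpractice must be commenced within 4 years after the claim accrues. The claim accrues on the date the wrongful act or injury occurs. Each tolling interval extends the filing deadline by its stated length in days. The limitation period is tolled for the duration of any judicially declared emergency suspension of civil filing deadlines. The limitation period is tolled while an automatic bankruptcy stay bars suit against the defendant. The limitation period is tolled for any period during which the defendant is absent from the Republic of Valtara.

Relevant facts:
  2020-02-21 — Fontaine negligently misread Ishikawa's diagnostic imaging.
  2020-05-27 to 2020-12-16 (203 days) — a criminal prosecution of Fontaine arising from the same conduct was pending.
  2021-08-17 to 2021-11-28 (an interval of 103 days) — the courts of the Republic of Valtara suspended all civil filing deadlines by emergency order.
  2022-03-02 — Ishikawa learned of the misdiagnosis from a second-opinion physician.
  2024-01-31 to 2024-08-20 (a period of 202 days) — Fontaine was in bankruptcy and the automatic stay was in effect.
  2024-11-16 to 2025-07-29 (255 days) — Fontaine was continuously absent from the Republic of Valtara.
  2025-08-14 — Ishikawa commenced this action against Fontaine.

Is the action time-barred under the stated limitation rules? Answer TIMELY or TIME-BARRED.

TIMELY

The claim accrued on 2020-02-21, when the wrongful act occurred; under the stated occurrence rule the 2022-03-02 discovery does not delay accrual.
The untolled deadline — 4 years after 2020-02-21 — is 2024-02-21.
The emergency suspension of filing deadlines from 2021-08-17 to 2021-11-28 tolled the period for 103 days, extending the deadline to 2024-06-03.
The automatic bankruptcy stay from 2024-01-31 to 2024-08-20 tolled the period for 202 days, extending the deadline to 2024-12-22.
The period was tolled for 255 days by the defendant's absence from the jurisdiction (2024-11-16 to 2025-07-29), pushing the deadline to 2025-09-03.
No stated provision tolls the period for a criminal prosecution, so the interval from 2020-05-27 to 2020-12-16 has no effect on the deadline.
Filing on 2025-08-14 beat the 2025-09-03 deadline — the action is timely.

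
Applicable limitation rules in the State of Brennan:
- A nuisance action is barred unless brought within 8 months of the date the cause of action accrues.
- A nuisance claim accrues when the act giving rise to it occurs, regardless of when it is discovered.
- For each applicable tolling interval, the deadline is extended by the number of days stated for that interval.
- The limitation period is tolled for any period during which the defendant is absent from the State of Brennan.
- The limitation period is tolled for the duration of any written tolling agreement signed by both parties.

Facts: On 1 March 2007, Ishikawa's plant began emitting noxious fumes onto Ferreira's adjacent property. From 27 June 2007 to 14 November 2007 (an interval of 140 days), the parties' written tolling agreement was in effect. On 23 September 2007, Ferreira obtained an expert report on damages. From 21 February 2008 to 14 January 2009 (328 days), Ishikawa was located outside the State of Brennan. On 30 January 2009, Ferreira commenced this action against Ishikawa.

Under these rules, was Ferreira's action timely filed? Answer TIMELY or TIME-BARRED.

The claim accrued on 1 March 2007, when the wrongful act occurred.
The untolled deadline — 8 months after 1 March 2007 — is 1 November 2007.
The written tolling agreement from 27 June 2007 to 14 November 2007 tolled the period for 140 days, extending the deadline to 20 March 2008.
The period was tolled for 328 days by the defendant's absence from the jurisdiction (21 February 2008 to 14 January 2009), pushing the deadline to 11 February 2009.
Nothing else in the chronology tolls or restarts the period.
Ferreira filed on 30 January 2009, before the 11 February 2009 deadline, so the action is timely.

TIMELY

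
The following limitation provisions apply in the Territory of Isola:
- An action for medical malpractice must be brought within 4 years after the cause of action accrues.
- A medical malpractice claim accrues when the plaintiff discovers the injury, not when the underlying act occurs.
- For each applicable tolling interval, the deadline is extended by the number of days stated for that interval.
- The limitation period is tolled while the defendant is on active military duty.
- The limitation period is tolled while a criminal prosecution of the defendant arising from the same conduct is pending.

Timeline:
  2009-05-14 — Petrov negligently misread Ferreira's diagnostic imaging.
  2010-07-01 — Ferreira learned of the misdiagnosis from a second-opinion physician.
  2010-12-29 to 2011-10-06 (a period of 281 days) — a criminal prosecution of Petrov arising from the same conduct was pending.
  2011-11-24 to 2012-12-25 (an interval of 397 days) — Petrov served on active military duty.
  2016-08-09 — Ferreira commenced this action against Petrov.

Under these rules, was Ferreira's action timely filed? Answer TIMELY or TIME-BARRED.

Under the discovery rule, the claim accrued on 2010-07-01, when Ferreira discovered the injury — not on the 2009-05-14 date of the underlying act.
4 years from 2010-07-01 is 2014-07-01.
Because the pending criminal prosecution ran from 2010-12-29 to 2011-10-06, the deadline is extended by 281 days to 2015-04-08.
The period was tolled for 397 days by the defendant's active military service (2011-11-24 to 2012-12-25), pushing the deadline to 2016-05-09.
Ferreira filed on 2016-08-09, after the 2016-05-09 deadline, so the action is time-barred.

TIME-BARRED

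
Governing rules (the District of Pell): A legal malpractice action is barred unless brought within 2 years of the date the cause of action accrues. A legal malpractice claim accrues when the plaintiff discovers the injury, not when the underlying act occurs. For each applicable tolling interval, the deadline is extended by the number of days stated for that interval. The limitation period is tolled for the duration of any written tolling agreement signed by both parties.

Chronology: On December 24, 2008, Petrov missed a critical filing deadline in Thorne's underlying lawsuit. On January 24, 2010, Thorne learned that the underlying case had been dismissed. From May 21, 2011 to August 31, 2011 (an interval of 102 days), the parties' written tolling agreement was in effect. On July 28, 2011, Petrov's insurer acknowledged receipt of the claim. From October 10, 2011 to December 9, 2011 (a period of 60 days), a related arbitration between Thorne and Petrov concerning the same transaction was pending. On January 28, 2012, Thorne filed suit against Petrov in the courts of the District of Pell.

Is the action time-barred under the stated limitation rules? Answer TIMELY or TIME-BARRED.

TIMELY

Under the discovery rule, the claim accrued on January 24, 2010, when Thorne discovered the injury — not on the December 24, 2008 date of the underlying act.
2 years from January 24, 2010 is January 24, 2012.
The period was tolled for 102 days by the written tolling agreement (May 21, 2011 to August 31, 2011), pushing the deadline to May 5, 2012.
No stated provision tolls the period for a pending arbitration, so the interval from October 10, 2011 to December 9, 2011 has no effect on the deadline.
Nothing else in the chronology tolls or restarts the period.
Filing on January 28, 2012 beat the May 5, 2012 deadline — the action is timely.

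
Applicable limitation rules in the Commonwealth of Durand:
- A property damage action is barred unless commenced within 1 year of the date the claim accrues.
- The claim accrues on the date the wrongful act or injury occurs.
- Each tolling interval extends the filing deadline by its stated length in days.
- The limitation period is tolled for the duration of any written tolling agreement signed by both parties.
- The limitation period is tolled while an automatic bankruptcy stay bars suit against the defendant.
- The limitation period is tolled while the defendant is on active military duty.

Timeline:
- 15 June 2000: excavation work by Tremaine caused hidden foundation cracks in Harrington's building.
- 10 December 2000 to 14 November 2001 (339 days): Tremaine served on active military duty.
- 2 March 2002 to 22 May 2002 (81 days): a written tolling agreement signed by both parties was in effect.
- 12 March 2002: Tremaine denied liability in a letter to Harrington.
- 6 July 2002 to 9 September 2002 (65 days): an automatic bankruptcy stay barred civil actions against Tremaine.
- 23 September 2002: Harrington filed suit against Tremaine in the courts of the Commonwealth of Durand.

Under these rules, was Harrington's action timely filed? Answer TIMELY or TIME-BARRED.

TIMELY

The claim accrued on 15 June 2000, when the wrongful act occurred.
1 year from 15 June 2000 is 15 June 2001.
Because the defendant's active military service ran from 10 December 2000 to 14 November 2001, the deadline is extended by 339 days to 20 May 2002.
Because the written tolling agreement ran from 2 March 2002 to 22 May 2002, the deadline is extended by 81 days to 9 August 2002.
Because the automatic bankruptcy stay ran from 6 July 2002 to 9 September 2002, the deadline is extended by 65 days to 13 October 2002.
None of the other events listed affects the running of the period under the stated rules.
Harrington filed on 23 September 2002, before the 13 October 2002 deadline, so the action is timely.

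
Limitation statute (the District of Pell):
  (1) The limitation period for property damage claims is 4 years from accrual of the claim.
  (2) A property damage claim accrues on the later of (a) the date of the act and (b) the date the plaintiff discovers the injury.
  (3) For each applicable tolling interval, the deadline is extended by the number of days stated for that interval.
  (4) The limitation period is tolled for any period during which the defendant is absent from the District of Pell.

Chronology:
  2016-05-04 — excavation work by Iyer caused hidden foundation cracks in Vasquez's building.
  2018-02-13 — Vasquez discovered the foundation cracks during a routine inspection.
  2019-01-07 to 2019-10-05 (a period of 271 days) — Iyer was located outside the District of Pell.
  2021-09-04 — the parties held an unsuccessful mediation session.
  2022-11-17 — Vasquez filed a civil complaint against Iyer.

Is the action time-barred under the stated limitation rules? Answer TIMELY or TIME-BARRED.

Taking the later of the act (2016-05-04) and discovery (2018-02-13), the claim accrued on 2018-02-13.
Adding the 4 years base period to 2018-02-13 gives a deadline of 2022-02-13, before any tolling.
The period was tolled for 271 days by the defendant's absence from the jurisdiction (2019-01-07 to 2019-10-05), pushing the deadline to 2022-11-11.
The other events in the timeline have no effect on the limitation period under the stated rules.
Filing on 2022-11-17 missed the 2022-11-11 deadline — the action is time-barred.

TIME-BARRED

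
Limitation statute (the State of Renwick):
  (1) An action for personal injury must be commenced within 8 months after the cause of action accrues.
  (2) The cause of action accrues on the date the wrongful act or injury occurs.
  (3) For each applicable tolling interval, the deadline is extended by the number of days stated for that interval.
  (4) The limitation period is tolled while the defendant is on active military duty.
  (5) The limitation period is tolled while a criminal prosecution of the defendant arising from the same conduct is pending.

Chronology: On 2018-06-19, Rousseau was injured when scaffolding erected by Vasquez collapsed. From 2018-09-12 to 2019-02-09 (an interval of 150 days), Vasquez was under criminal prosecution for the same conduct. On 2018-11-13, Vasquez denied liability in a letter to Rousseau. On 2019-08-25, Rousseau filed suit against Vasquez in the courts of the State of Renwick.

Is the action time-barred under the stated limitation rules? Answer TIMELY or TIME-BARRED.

TIME-BARRED

The cause of action accrued on 2018-06-19, the date of the act.
The untolled deadline — 8 months after 2018-06-19 — is 2019-02-19.
The period was tolled for 150 days by the pending criminal prosecution (2018-09-12 to 2019-02-09), pushing the deadline to 2019-07-19.
None of the other events listed affects the running of the period under the stated rules.
Rousseau filed on 2019-08-25, after the 2019-07-19 deadline, so the action is time-barred.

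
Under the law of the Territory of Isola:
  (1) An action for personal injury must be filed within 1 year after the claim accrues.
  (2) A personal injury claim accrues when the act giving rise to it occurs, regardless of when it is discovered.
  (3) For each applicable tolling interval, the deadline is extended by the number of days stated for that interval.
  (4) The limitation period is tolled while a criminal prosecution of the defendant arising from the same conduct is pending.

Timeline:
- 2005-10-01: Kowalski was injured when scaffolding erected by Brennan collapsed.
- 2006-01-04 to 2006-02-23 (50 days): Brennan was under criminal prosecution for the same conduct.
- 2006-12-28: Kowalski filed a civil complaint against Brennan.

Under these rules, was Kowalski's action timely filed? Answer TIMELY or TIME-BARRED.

The claim accrued on 2005-10-01, the date of the act.
1 year from 2005-10-01 is 2006-10-01.
The period was tolled for 50 days by the pending criminal prosecution (2006-01-04 to 2006-02-23), pushing the deadline to 2006-11-20.
The 2006-12-28 filing falls after the 2006-11-20 deadline; the claim is time-barred.

TIME-BARRED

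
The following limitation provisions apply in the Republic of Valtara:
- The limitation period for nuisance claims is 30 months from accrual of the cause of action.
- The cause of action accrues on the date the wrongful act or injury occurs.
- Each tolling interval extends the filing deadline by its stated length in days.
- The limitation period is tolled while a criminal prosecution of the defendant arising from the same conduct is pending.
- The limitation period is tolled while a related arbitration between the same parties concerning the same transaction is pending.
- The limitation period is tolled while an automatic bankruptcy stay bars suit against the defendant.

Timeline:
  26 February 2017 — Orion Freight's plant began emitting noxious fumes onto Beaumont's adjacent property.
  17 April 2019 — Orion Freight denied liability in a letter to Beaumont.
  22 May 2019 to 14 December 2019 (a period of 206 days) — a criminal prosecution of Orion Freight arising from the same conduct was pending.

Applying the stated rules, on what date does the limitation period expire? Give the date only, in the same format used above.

The limitation period began to run on 26 February 2017.
30 months from 26 February 2017 is 26 August 2019.
The period was tolled for 206 days by the pending criminal prosecution (22 May 2019 to 14 December 2019), pushing the deadline to 19 March 2020.
The other events in the timeline have no effect on the limitation period under the stated rules.

19 March 2020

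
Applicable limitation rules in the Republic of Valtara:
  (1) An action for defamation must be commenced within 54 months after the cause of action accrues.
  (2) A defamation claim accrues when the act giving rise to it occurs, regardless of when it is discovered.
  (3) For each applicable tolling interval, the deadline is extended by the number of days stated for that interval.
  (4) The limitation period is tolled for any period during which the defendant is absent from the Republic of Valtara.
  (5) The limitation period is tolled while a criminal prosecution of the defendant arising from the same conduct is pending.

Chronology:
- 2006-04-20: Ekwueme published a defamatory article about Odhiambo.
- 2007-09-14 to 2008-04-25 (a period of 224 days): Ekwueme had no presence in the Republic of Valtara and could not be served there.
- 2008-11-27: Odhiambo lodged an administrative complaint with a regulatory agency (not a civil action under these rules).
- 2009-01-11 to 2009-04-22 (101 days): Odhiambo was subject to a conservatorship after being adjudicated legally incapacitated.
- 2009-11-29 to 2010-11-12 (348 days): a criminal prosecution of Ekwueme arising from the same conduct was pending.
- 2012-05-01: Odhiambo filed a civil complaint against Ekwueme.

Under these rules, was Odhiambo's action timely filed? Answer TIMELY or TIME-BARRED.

The limitation period began to run on 2006-04-20.
54 months from 2006-04-20 is 2010-10-20.
Because the defendant's absence from the jurisdiction ran from 2007-09-14 to 2008-04-25, the deadline is extended by 224 days to 2011-06-01.
The pending criminal prosecution from 2009-11-29 to 2010-11-12 tolled the period for 348 days, extending the deadline to 2012-05-14.
No stated provision tolls the period for the plaintiff's incapacity, so the interval from 2009-01-11 to 2009-04-22 has no effect on the deadline.
Nothing else in the chronology tolls or restarts the period.
Odhiambo filed on 2012-05-01, before the 2012-05-14 deadline, so the action is timely.

TIMELY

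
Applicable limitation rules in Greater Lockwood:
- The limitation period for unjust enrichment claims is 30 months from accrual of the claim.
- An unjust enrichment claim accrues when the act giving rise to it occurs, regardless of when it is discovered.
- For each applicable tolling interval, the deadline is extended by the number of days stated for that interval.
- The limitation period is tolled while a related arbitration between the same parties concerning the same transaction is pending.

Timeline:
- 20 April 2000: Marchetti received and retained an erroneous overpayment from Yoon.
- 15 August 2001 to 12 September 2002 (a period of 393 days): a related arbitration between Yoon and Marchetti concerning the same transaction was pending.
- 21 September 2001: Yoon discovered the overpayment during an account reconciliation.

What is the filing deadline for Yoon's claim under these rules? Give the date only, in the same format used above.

The claim accrued on 20 April 2000, when the wrongful act occurred; under the stated occurrence rule the 21 September 2001 discovery does not delay accrual.
The untolled deadline — 30 months after 20 April 2000 — is 20 October 2002.
The period was tolled for 393 days by the pending related arbitration (15 August 2001 to 12 September 2002), pushing the deadline to 17 November 2003.

17 November 2003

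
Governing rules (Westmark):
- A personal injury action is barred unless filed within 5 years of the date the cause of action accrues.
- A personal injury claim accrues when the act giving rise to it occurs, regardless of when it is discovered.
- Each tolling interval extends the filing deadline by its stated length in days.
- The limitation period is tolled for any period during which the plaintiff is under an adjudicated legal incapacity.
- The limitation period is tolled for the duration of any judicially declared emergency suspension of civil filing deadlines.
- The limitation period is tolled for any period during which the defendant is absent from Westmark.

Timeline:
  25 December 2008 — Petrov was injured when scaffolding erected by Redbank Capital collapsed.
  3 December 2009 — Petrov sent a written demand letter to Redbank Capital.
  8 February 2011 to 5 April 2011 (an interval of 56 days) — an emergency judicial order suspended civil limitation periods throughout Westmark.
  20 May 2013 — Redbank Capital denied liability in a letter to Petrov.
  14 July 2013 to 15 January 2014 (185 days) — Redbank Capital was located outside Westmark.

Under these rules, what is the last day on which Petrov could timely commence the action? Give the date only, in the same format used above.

The cause of action accrued on 25 December 2008, the date of the act.
Adding the 5 years base period to 25 December 2008 gives a deadline of 25 December 2013, before any tolling.
Because the emergency suspension of filing deadlines ran from 8 February 2011 to 5 April 2011, the deadline is extended by 56 days to 19 February 2014.
The defendant's absence from the jurisdiction from 14 July 2013 to 15 January 2014 tolled the period for 185 days, extending the deadline to 23 August 2014.
The other events in the timeline have no effect on the limitation period under the stated rules.

23 August 2014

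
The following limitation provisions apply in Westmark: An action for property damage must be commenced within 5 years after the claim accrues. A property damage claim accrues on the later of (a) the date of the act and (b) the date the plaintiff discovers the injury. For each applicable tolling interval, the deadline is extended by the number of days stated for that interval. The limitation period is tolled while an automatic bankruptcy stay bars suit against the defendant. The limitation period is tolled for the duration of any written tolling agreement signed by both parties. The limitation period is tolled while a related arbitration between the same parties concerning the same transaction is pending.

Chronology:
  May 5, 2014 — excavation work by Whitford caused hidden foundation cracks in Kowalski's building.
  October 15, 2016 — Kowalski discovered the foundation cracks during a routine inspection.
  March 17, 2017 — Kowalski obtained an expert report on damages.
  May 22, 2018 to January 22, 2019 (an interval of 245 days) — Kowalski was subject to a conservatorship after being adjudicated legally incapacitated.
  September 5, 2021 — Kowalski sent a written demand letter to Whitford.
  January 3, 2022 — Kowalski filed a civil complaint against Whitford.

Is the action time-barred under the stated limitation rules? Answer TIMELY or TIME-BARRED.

TIME-BARRED

The claim accrued on October 15, 2016 — the later of the May 5, 2014 act and the October 15, 2016 discovery.
5 years from October 15, 2016 is October 15, 2021.
The plaintiff's legal incapacity from May 22, 2018 to January 22, 2019 does not toll the period, because no stated rule makes the plaintiff's incapacity a tolling event.
The other events in the timeline have no effect on the limitation period under the stated rules.
Kowalski filed on January 3, 2022, after the October 15, 2021 deadline, so the action is time-barred.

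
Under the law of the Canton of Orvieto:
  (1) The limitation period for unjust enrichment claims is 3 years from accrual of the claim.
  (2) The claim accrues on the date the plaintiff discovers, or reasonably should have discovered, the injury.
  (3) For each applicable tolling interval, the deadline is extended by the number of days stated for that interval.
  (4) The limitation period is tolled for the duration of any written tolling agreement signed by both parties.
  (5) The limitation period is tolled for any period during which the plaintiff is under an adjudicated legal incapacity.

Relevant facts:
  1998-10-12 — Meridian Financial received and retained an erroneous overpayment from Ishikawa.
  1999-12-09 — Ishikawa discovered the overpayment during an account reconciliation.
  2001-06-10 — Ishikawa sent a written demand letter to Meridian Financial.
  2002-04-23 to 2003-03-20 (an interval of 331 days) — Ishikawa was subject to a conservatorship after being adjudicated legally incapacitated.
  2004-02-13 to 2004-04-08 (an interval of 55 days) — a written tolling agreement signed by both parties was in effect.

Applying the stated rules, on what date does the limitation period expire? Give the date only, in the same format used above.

Under the discovery rule, the claim accrued on 1999-12-09, when Ishikawa discovered the injury — not on the 1998-10-12 date of the underlying act.
Adding the 3 years base period to 1999-12-09 gives a deadline of 2002-12-09, before any tolling.
Because the plaintiff's legal incapacity ran from 2002-04-23 to 2003-03-20, the deadline is extended by 331 days to 2003-11-05.
The written tolling agreement starting 2004-02-13 came too late — the period had run on 2003-11-05 — and so does not extend the deadline.
None of the other events listed affects the running of the period under the stated rules.

2003-11-05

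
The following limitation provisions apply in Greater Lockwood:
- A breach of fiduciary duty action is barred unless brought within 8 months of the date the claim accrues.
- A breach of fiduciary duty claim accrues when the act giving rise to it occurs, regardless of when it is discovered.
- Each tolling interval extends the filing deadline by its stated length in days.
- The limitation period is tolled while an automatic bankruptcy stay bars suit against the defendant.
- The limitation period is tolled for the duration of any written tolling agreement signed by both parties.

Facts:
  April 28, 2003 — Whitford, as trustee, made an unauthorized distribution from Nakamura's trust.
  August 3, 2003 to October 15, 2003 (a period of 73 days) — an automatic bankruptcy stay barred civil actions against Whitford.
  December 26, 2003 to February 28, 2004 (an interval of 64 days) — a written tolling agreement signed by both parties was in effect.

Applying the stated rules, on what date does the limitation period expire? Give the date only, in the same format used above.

The claim accrued on April 28, 2003, the date of the act.
8 months from April 28, 2003 is December 28, 2003.
Because the automatic bankruptcy stay ran from August 3, 2003 to October 15, 2003, the deadline is extended by 73 days to March 10, 2004.
The written tolling agreement from December 26, 2003 to February 28, 2004 tolled the period for 64 days, extending the deadline to May 13, 2004.

May 13, 2004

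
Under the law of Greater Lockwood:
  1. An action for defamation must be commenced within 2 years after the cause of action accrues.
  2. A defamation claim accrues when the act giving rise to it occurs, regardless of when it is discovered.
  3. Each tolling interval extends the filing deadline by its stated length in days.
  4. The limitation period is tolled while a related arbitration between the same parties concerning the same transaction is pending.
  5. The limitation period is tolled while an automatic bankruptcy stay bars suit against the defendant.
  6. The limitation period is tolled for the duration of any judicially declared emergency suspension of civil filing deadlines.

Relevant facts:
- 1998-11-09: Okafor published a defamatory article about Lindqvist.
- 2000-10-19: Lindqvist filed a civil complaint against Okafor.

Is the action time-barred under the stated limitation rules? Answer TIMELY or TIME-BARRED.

TIMELY

The cause of action accrued on 1998-11-09, the date of the act.
Adding the 2 years base period to 1998-11-09 gives a deadline of 2000-11-09, before any tolling.
The 2000-10-19 filing precedes the 2000-11-09 deadline; the claim is timely.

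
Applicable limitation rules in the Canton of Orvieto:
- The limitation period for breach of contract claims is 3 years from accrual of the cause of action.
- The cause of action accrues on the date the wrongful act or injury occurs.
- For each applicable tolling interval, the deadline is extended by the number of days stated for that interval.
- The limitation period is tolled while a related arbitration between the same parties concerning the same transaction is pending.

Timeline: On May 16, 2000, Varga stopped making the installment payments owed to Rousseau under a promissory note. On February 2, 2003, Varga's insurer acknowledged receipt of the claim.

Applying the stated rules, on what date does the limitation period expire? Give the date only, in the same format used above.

The claim accrued on May 16, 2000, when the wrongful act occurred.
3 years from May 16, 2000 is May 16, 2003.
None of the other events listed affects the running of the period under the stated rules.

May 16, 2003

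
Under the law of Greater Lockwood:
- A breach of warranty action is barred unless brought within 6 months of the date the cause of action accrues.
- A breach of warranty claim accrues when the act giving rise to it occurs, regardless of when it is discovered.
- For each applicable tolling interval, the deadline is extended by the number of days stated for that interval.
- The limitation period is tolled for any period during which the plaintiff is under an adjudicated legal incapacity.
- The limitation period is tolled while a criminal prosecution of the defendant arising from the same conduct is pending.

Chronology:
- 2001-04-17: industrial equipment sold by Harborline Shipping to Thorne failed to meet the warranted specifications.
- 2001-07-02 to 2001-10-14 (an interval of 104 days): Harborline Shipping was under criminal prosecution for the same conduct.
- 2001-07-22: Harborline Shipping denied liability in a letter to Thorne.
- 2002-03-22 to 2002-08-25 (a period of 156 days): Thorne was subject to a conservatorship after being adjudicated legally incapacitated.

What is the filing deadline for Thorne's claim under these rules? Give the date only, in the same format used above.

2002-01-29

The cause of action accrued on 2001-04-17, the date of the act.
The untolled deadline — 6 months after 2001-04-17 — is 2001-10-17.
The pending criminal prosecution from 2001-07-02 to 2001-10-14 tolled the period for 104 days, extending the deadline to 2002-01-29.
The plaintiff's legal incapacity from 2002-03-22 to 2002-08-25 began after the period had already run on 2002-01-29, so it has no tolling effect.
The other events in the timeline have no effect on the limitation period under the stated rules.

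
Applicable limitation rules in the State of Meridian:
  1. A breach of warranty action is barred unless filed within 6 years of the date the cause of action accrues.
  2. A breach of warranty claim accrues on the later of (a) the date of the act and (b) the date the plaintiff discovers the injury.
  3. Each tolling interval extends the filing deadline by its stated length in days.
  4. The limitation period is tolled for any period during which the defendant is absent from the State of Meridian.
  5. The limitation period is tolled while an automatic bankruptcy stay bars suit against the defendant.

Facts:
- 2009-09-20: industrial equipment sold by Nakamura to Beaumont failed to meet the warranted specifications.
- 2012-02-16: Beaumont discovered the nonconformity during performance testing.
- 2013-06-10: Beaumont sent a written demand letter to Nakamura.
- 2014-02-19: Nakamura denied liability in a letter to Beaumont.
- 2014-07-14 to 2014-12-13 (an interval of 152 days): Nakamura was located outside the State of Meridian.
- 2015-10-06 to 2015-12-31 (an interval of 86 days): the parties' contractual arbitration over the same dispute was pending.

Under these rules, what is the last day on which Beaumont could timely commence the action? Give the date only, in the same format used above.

2018-07-18

Because discovery on 2012-02-16 post-dates the 2009-09-20 act, accrual under the later-of rule falls on 2012-02-16.
Adding the 6 years base period to 2012-02-16 gives a deadline of 2018-02-16, before any tolling.
The period was tolled for 152 days by the defendant's absence from the jurisdiction (2014-07-14 to 2014-12-13), pushing the deadline to 2018-07-18.
The pending related arbitration from 2015-10-06 to 2015-12-31 does not toll the period, because no stated rule makes a pending arbitration a tolling event.
The other events in the timeline have no effect on the limitation period under the stated rules.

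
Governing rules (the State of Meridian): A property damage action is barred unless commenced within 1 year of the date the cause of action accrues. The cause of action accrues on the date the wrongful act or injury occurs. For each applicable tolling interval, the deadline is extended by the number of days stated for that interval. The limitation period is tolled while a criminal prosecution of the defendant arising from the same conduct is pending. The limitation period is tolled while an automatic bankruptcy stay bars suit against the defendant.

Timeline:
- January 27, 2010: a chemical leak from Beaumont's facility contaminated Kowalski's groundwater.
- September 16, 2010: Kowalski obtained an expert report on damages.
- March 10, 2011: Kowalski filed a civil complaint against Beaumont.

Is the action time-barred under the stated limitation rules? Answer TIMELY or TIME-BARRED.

The claim accrued on January 27, 2010, when the wrongful act occurred.
The untolled deadline — 1 year after January 27, 2010 — is January 27, 2011.
None of the other events listed affects the running of the period under the stated rules.
Kowalski filed on March 10, 2011, after the January 27, 2011 deadline, so the action is time-barred.

TIME-BARRED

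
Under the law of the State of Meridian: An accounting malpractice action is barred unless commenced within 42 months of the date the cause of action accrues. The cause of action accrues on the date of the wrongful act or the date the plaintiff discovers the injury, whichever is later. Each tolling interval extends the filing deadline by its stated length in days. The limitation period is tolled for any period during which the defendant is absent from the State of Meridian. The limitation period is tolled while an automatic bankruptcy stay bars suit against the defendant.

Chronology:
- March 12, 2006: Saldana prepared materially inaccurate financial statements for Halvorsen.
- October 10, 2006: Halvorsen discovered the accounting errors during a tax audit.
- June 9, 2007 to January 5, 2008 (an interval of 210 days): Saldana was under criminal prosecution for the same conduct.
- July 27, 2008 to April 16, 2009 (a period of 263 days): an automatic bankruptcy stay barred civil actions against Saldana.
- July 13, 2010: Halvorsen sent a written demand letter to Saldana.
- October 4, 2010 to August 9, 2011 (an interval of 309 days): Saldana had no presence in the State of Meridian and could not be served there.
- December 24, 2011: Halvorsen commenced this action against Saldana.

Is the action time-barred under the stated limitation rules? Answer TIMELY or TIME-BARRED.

Taking the later of the act (March 12, 2006) and discovery (October 10, 2006), the claim accrued on October 10, 2006.
42 months from October 10, 2006 is April 10, 2010.
The period was tolled for 263 days by the automatic bankruptcy stay (July 27, 2008 to April 16, 2009), pushing the deadline to December 29, 2010.
The defendant's absence from the jurisdiction from October 4, 2010 to August 9, 2011 tolled the period for 309 days, extending the deadline to November 3, 2011.
The pending criminal prosecution from June 9, 2007 to January 5, 2008 does not toll the period, because no stated rule makes a criminal prosecution a tolling event.
None of the other events listed affects the running of the period under the stated rules.
Halvorsen filed on December 24, 2011, after the November 3, 2011 deadline, so the action is time-barred.

TIME-BARRED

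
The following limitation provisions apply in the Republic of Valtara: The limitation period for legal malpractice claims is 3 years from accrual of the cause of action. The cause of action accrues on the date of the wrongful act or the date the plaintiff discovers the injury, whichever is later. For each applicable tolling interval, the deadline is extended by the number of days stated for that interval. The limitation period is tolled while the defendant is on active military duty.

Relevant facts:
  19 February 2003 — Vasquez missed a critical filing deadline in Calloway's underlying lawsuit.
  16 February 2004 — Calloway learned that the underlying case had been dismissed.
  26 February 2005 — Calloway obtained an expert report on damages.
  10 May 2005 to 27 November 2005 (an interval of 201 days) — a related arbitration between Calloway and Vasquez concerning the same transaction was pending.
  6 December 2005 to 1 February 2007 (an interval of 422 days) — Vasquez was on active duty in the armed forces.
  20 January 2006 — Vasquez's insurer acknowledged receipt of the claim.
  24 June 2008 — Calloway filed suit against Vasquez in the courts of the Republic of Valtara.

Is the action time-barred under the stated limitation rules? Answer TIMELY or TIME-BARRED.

The claim accrued on 16 February 2004 — the later of the 19 February 2003 act and the 16 February 2004 discovery.
Adding the 3 years base period to 16 February 2004 gives a deadline of 16 February 2007, before any tolling.
The defendant's active military service from 6 December 2005 to 1 February 2007 tolled the period for 422 days, extending the deadline to 13 April 2008.
The pending related arbitration from 10 May 2005 to 27 November 2005 does not toll the period, because no stated rule makes a pending arbitration a tolling event.
None of the other events listed affects the running of the period under the stated rules.
Calloway filed on 24 June 2008, after the 13 April 2008 deadline, so the action is time-barred.

TIME-BARRED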